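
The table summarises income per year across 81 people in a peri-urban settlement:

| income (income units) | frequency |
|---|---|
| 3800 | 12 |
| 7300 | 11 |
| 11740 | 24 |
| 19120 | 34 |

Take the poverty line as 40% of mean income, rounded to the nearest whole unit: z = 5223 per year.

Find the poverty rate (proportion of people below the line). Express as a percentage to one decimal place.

14.8%

12 of the 81 people have income below 5223.
H = 12/81 = 14.8%.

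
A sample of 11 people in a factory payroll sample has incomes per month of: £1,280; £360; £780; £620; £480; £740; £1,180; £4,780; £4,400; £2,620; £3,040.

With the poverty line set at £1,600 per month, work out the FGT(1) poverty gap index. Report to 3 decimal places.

0.327

Below z: £360, £480, £620, £740, £780, £1,180, £1,280 (q = 7 of N = 11).
Normalized shortfalls: (1600−360)/1600 = 0.7750; (1600−480)/1600 = 0.7000; (1600−620)/1600 = 0.6125; (1600−740)/1600 = 0.5375; (1600−780)/1600 = 0.5125; (1600−1180)/1600 = 0.2625; (1600−1280)/1600 = 0.2000.
Sum of shortfalls = 3.600000; P₁ averages over all N: 3.600000 / 11 = 0.327.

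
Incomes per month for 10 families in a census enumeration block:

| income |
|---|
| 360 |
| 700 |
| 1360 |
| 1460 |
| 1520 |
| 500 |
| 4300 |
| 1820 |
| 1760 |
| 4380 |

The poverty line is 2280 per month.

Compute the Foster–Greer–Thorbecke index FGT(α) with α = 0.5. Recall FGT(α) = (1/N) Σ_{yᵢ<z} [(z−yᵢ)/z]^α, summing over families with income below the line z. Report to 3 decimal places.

0.537

Below the line: 360, 500, 700, 1360, 1460, 1520, 1760, 1820 (q = 8 of N = 10).
Shortfall ratios: (2280−360)/2280 = 0.8421; (2280−500)/2280 = 0.7807; (2280−700)/2280 = 0.6930; (2280−1360)/2280 = 0.4035; (2280−1460)/2280 = 0.3596; (2280−1520)/2280 = 0.3333; (2280−1760)/2280 = 0.2281; (2280−1820)/2280 = 0.2018.
Raised to α = 0.5: 0.91766; 0.88357; 0.83246; 0.63522; 0.59971; 0.57735; 0.47757; 0.44917.
Sum = 5.372711; FGT(0.5) = 5.372711 / 10 = 0.537.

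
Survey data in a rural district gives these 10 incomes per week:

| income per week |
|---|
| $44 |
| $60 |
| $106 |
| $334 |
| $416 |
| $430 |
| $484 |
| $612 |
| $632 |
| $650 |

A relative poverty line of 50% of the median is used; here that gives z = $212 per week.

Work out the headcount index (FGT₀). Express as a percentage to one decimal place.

30.0%

3 of the 10 workers have income below $212.
H = 3/10 = 30.0%.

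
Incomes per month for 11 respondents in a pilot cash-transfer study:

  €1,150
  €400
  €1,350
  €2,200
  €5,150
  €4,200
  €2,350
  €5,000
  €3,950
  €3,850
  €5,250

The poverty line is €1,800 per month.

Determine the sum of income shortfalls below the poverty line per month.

Below the line: €400, €1,150, €1,350 (q = 3 of N = 11).
Individual gaps: 1800−400 = 1400; 1800−1150 = 650; 1800−1350 = 450.
Aggregate gap = €2,500.

€2,500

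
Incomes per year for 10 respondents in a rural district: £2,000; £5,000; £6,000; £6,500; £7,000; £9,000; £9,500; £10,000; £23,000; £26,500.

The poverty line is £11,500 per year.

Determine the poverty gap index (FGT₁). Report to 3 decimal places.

0.322

Poor units: £2,000, £5,000, £6,000, £6,500, £7,000, £9,000, £9,500, £10,000 (q = 8 of N = 10).
Shortfall ratios: (11500−2000)/11500 = 0.8261; (11500−5000)/11500 = 0.5652; (11500−6000)/11500 = 0.4783; (11500−6500)/11500 = 0.4348; (11500−7000)/11500 = 0.3913; (11500−9000)/11500 = 0.2174; (11500−9500)/11500 = 0.1739; (11500−10000)/11500 = 0.1304.
Σ = 3.217391. Dividing by the full population N = 10 gives P₁ = 0.322.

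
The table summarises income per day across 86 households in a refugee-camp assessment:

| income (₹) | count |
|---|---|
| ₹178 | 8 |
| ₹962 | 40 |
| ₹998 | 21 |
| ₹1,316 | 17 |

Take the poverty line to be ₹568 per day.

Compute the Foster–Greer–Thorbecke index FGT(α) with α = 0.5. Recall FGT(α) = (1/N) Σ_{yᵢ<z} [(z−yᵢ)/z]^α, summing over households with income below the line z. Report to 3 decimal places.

0.077

Below the line: 8×₹178 (q = 8 of N = 86).
Shortfall ratios: (568−178)/568 = 0.6866 (×8).
Raised to α = 0.5: 0.82863 (×8).
Sum = 6.629002; FGT(0.5) = 6.629002 / 86 = 0.077.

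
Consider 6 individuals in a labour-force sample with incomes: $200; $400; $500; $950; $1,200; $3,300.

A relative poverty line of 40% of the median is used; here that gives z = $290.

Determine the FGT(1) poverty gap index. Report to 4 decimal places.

Poor units: $200 (q = 1 of N = 6).
Relative gaps: (290−200)/290 = 0.3103.
Σ = 0.310345. Dividing by the full population N = 6 gives P₁ = 0.0517.

0.0517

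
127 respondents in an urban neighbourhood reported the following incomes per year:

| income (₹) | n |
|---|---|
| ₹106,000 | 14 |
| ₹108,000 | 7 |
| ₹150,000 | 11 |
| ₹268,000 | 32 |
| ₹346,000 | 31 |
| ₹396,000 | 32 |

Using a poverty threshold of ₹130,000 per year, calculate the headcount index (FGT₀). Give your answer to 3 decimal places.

0.165

21 of the 127 respondents have income below ₹130,000.
H = 21/127 = 0.165.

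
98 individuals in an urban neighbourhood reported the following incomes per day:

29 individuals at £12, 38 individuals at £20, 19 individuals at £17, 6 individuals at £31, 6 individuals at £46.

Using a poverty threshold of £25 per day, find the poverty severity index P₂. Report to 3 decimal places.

Incomes under z: 29×£12, 19×£17, 38×£20 (q = 86 of N = 98).
Relative gaps: (25−12)/25 = 0.5200 (×29); (25−17)/25 = 0.3200 (×19); (25−20)/25 = 0.2000 (×38).
Squared: 0.2704 (×29); 0.1024 (×19); 0.0400 (×38).
Sum = 11.307200; P₂ = 11.307200 / 98 = 0.115.

0.115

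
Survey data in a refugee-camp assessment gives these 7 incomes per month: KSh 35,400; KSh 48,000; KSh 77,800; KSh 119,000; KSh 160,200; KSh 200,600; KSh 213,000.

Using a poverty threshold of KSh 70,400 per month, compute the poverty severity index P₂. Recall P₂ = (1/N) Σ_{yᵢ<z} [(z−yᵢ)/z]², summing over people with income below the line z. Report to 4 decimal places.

0.0498

Below z: KSh 35,400, KSh 48,000 (q = 2 of N = 7).
Gap ratios (z−y)/z: (70400−35400)/70400 = 0.4972; (70400−48000)/70400 = 0.3182.
Squared: 0.2472; 0.1012.
Sum = 0.348407; P₂ = 0.348407 / 7 = 0.0498.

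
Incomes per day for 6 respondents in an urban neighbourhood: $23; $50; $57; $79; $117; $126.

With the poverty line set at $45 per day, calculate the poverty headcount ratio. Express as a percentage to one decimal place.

16.7%

1 of the 6 respondents have income below $45.
H = 1/6 = 16.7%.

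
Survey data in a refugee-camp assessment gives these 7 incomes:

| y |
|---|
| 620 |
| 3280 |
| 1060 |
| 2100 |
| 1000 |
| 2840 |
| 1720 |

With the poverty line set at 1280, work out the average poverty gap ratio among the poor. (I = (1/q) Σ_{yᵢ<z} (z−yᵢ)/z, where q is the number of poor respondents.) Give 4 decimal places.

Poor units: 620, 1000, 1060 (q = 3 of N = 7).
Relative gaps: 0.5156, 0.2188, 0.1719; sum = 0.906250.
I averages over the q = 3 poor units only: 0.906250 / 3 = 0.3021.

0.3021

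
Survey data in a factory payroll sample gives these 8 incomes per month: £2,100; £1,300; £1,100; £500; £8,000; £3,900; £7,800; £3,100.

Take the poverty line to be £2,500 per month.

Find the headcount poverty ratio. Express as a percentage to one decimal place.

4 of the 8 people have income below £2,500.
H = 4/8 = 50.0%.

50.0%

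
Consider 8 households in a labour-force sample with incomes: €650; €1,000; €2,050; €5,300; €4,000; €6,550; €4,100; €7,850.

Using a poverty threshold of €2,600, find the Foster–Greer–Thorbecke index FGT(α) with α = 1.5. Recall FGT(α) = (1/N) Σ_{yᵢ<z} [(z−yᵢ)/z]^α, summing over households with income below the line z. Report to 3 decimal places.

Below the line: €650, €1,000, €2,050 (q = 3 of N = 8).
Gap ratios (z−y)/z: (2600−650)/2600 = 0.7500; (2600−1000)/2600 = 0.6154; (2600−2050)/2600 = 0.2115.
Raised to α = 1.5: 0.64952; 0.48275; 0.09729.
Sum = 1.229560; FGT(1.5) = 1.229560 / 8 = 0.154.

0.154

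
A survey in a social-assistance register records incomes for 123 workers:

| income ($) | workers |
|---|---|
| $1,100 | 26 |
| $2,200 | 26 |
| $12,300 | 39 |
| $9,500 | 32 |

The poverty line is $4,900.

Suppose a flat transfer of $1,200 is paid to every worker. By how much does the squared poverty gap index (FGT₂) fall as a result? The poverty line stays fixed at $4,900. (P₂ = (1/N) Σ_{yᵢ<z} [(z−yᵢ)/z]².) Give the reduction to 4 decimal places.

0.1120

Before: below the line — 26×$1,100, 26×$2,200; squared poverty gap index (FGT₂) = 0.191309.
After the $1,200 transfer: below the line — 26×$2,300, 26×$3,400; squared poverty gap index (FGT₂) = 0.079323.
Reduction = 0.191309 − 0.079323 = 0.1120.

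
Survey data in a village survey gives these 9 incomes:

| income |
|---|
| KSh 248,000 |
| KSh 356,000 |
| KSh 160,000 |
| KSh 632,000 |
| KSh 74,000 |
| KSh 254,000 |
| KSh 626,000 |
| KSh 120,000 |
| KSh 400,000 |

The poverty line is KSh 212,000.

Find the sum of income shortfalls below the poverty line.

KSh 282,000

Below z: KSh 74,000, KSh 120,000, KSh 160,000 (q = 3 of N = 9).
Individual gaps: 212000−74000 = 138000; 212000−120000 = 92000; 212000−160000 = 52000.
Aggregate gap = KSh 282,000.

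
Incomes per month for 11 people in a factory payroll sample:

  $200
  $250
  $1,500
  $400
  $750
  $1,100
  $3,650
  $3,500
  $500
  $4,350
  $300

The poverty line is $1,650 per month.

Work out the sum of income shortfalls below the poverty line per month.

Below z: $200, $250, $300, $400, $500, $750, $1,100, $1,500 (q = 8 of N = 11).
Individual gaps: 1650−200 = 1450; 1650−250 = 1400; 1650−300 = 1350; 1650−400 = 1250; 1650−500 = 1150; 1650−750 = 900; 1650−1100 = 550; 1650−1500 = 150.
Aggregate gap = $8,200.

$8,200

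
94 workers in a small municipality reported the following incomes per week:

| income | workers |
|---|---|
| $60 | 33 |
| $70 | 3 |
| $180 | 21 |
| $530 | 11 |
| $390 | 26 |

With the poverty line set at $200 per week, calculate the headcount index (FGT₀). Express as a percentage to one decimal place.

60.6%

57 of the 94 workers have income below $200.
H = 57/94 = 60.6%.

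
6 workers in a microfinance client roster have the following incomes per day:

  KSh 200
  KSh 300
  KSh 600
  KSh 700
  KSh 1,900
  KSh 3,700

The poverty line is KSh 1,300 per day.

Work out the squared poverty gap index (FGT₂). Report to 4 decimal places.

Incomes under z: KSh 200, KSh 300, KSh 600, KSh 700 (q = 4 of N = 6).
Relative gaps: (1300−200)/1300 = 0.8462; (1300−300)/1300 = 0.7692; (1300−600)/1300 = 0.5385; (1300−700)/1300 = 0.4615.
Squared: 0.7160; 0.5917; 0.2899; 0.2130.
Sum = 1.810651; P₂ = 1.810651 / 6 = 0.3018.

0.3018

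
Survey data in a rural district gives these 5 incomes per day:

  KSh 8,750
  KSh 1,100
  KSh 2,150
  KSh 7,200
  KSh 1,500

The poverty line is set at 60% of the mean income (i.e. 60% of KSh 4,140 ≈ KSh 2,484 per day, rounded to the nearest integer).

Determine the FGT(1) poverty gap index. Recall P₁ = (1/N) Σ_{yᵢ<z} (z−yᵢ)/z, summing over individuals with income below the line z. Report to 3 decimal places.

Below the line: KSh 1,100, KSh 1,500, KSh 2,150 (q = 3 of N = 5).
Relative gaps: (2484−1100)/2484 = 0.5572; (2484−1500)/2484 = 0.3961; (2484−2150)/2484 = 0.1345.
Σ = 1.087762. Dividing by the full population N = 5 gives P₁ = 0.218.

0.218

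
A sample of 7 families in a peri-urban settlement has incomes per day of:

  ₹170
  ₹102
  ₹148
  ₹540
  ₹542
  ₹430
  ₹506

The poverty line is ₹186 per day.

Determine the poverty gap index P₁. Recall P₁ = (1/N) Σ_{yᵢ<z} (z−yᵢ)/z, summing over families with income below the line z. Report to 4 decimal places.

0.1060

Poor units: ₹102, ₹148, ₹170 (q = 3 of N = 7).
Shortfall ratios: (186−102)/186 = 0.4516; (186−148)/186 = 0.2043; (186−170)/186 = 0.0860.
Σ = 0.741935. Dividing by the full population N = 7 gives P₁ = 0.1060.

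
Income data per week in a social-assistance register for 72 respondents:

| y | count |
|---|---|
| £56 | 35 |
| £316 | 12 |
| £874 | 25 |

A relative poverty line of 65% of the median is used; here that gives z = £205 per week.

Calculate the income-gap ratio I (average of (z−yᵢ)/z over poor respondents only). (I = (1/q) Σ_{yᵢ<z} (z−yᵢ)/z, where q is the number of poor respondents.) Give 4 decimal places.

Below z: 35×£56 (q = 35 of N = 72).
Shortfall ratios (z−y)/z: 0.7268 (×35); sum = 25.439024.
I averages over the q = 35 poor units only: 25.439024 / 35 = 0.7268.

0.7268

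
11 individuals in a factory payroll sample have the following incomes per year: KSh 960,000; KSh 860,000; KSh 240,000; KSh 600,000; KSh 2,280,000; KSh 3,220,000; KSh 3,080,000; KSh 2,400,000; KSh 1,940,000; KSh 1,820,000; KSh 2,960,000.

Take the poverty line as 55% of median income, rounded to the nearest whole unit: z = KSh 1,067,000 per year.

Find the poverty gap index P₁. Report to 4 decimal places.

Incomes under z: KSh 240,000, KSh 600,000, KSh 860,000, KSh 960,000 (q = 4 of N = 11).
Relative gaps: (1067000−240000)/1067000 = 0.7751; (1067000−600000)/1067000 = 0.4377; (1067000−860000)/1067000 = 0.1940; (1067000−960000)/1067000 = 0.1003.
Sum of shortfalls = 1.507029; P₁ averages over all N: 1.507029 / 11 = 0.1370.

0.1370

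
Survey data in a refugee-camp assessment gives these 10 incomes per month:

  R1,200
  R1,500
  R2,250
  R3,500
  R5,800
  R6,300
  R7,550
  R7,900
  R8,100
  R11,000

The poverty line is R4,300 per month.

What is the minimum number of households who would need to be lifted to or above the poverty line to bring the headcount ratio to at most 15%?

3

4 of the 10 households are poor, so H = 4/10 = 0.400.
A headcount ratio of at most 15% allows at most ⌊0.15 × 10⌋ = 1 poor households.
So at least 4 − 1 = 3 must be lifted.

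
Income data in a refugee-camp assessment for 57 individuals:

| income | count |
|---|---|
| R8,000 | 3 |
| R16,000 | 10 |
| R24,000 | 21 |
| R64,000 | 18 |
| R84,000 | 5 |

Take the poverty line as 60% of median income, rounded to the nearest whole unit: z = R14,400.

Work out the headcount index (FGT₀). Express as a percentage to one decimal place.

3 of the 57 individuals have income below R14,400.
H = 3/57 = 5.3%.

5.3%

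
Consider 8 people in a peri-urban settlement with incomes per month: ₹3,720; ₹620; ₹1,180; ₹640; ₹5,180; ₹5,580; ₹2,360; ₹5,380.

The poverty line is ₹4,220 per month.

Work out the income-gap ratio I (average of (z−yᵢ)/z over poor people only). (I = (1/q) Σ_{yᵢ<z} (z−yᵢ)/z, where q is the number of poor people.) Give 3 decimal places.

0.596

Poor units: ₹620, ₹640, ₹1,180, ₹2,360, ₹3,720 (q = 5 of N = 8).
Shortfall ratios (z−y)/z: 0.8531, 0.8483, 0.7204, 0.4408, 0.1185; sum = 2.981043.
The income-gap ratio divides by q (the poor only): 2.981043 / 5 = 0.596.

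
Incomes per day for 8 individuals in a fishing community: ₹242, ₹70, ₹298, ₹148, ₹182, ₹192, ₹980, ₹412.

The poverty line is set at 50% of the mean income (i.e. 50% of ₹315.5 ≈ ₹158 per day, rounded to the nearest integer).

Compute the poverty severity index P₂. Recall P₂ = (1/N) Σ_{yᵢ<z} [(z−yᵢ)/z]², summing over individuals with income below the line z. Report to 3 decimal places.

0.039

Poor units: ₹70, ₹148 (q = 2 of N = 8).
Gap ratios (z−y)/z: (158−70)/158 = 0.5570; (158−148)/158 = 0.0633.
Squared: 0.3102; 0.0040.
Sum = 0.314212; P₂ = 0.314212 / 8 = 0.039.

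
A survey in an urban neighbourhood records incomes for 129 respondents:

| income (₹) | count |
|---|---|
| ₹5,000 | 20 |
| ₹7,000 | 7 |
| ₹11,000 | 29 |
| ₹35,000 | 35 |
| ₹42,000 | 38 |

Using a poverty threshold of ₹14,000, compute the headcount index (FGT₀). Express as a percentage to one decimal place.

56 of the 129 respondents have income below ₹14,000.
H = 56/129 = 43.4%.

43.4%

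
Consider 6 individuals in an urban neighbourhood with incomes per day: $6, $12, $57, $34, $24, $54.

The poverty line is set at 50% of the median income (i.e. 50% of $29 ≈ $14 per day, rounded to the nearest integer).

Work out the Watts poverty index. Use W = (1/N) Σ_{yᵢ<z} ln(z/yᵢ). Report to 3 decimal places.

Incomes under z: $6, $12 (q = 2 of N = 6).
ln(z/y) terms: ln(14/6) = 0.8473; ln(14/12) = 0.1542.
W = 1.001449 / 6 = 0.167.

0.167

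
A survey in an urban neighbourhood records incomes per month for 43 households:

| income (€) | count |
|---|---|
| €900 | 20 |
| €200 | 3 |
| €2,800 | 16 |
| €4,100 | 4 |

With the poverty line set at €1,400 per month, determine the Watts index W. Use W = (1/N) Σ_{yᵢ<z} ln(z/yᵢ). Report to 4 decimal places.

Below the line: 3×€200, 20×€900 (q = 23 of N = 43).
ln(z/y) terms: ln(1400/200) = 1.9459 (×3); ln(1400/900) = 0.4418 (×20).
W = 14.674385 / 43 = 0.3413.

0.3413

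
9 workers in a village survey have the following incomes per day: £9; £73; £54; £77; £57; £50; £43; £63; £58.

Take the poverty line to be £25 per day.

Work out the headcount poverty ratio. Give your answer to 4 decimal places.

0.1111

1 of the 9 workers have income below £25.
H = 1/9 = 0.1111.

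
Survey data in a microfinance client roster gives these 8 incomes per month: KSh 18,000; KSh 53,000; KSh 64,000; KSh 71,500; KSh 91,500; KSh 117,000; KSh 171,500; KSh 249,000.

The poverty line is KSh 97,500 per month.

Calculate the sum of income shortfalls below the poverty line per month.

Below the line: KSh 18,000, KSh 53,000, KSh 64,000, KSh 71,500, KSh 91,500 (q = 5 of N = 8).
Individual gaps: 97500−18000 = 79500; 97500−53000 = 44500; 97500−64000 = 33500; 97500−71500 = 26000; 97500−91500 = 6000.
Aggregate gap = KSh 189,500.

KSh 189,500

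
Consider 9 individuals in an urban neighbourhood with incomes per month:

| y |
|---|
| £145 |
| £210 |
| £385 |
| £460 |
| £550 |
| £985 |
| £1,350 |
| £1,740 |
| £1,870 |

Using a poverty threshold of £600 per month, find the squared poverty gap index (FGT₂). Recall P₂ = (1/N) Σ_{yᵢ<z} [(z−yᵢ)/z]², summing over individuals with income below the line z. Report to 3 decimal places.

0.132

Below the line: £145, £210, £385, £460, £550 (q = 5 of N = 9).
Normalized shortfalls: (600−145)/600 = 0.7583; (600−210)/600 = 0.6500; (600−385)/600 = 0.3583; (600−460)/600 = 0.2333; (600−550)/600 = 0.0833.
Squared: 0.5751; 0.4225; 0.1284; 0.0544; 0.0069.
Sum = 1.187361; P₂ = 1.187361 / 9 = 0.132.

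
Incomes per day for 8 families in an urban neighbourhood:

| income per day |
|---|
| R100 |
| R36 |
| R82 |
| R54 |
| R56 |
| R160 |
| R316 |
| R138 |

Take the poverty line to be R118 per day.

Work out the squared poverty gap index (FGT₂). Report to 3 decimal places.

Below z: R36, R54, R56, R82, R100 (q = 5 of N = 8).
Shortfall ratios: (118−36)/118 = 0.6949; (118−54)/118 = 0.5424; (118−56)/118 = 0.5254; (118−82)/118 = 0.3051; (118−100)/118 = 0.1525.
Squared: 0.4829; 0.2942; 0.2761; 0.0931; 0.0233.
Sum = 1.169492; P₂ = 1.169492 / 8 = 0.146.

0.146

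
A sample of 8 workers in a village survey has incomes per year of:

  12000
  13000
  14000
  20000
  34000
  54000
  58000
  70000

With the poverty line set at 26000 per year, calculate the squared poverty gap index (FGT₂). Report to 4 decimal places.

Incomes under z: 12000, 13000, 14000, 20000 (q = 4 of N = 8).
Relative gaps: (26000−12000)/26000 = 0.5385; (26000−13000)/26000 = 0.5000; (26000−14000)/26000 = 0.4615; (26000−20000)/26000 = 0.2308.
Squared: 0.2899; 0.2500; 0.2130; 0.0533.
Sum = 0.806213; P₂ = 0.806213 / 8 = 0.1008.

0.1008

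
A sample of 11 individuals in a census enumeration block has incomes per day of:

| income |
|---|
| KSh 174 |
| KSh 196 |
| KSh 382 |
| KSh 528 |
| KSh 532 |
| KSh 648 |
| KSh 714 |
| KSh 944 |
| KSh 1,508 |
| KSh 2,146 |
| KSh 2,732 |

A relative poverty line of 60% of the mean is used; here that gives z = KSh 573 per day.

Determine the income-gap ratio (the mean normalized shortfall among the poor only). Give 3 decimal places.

Below z: KSh 174, KSh 196, KSh 382, KSh 528, KSh 532 (q = 5 of N = 11).
Shortfall ratios (z−y)/z: 0.6963, 0.6579, 0.3333, 0.0785, 0.0716; sum = 1.837696.
The income-gap ratio divides by q (the poor only): 1.837696 / 5 = 0.368.

0.368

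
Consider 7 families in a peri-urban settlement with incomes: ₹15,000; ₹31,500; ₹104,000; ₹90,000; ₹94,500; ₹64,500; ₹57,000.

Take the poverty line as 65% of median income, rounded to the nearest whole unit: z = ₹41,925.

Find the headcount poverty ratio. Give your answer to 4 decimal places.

0.2857

2 of the 7 families have income below ₹41,925.
H = 2/7 = 0.2857.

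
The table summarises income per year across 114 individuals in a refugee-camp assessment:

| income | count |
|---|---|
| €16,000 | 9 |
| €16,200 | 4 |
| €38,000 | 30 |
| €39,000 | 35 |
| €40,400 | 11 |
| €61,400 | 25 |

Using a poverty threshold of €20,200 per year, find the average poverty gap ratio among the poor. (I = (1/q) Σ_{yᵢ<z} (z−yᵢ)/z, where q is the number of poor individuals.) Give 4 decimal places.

Below the line: 9×€16,000, 4×€16,200 (q = 13 of N = 114).
Shortfall ratios (z−y)/z: 0.2079 (×9), 0.1980 (×4); sum = 2.663366.
The income-gap ratio divides by q (the poor only): 2.663366 / 13 = 0.2049.

0.2049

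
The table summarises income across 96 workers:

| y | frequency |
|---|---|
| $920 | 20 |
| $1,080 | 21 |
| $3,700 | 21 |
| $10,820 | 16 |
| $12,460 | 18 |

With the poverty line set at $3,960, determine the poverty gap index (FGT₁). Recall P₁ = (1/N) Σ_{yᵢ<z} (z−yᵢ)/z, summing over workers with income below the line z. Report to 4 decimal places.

Incomes under z: 20×$920, 21×$1,080, 21×$3,700 (q = 62 of N = 96).
Relative gaps: (3960−920)/3960 = 0.7677 (×20); (3960−1080)/3960 = 0.7273 (×21); (3960−3700)/3960 = 0.0657 (×21).
Σ = 32.005051. Dividing by the full population N = 96 gives P₁ = 0.3334.

0.3334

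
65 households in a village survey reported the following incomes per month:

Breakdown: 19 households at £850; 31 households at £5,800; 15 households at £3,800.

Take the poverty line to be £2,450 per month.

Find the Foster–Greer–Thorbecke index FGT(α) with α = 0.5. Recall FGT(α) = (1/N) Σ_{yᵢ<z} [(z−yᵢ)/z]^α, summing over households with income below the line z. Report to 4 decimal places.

0.2362

Poor units: 19×£850 (q = 19 of N = 65).
Relative gaps: (2450−850)/2450 = 0.6531 (×19).
Raised to α = 0.5: 0.80812 (×19).
Sum = 15.354319; FGT(0.5) = 15.354319 / 65 = 0.2362.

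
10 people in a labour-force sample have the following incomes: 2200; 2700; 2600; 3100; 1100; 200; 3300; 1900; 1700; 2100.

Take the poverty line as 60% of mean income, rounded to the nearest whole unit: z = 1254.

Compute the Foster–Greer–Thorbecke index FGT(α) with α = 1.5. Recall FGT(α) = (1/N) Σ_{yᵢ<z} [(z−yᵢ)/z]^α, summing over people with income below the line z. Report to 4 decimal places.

0.0814

Poor units: 200, 1100 (q = 2 of N = 10).
Shortfall ratios: (1254−200)/1254 = 0.8405; (1254−1100)/1254 = 0.1228.
Raised to α = 1.5: 0.77057; 0.04304.
Sum = 0.813611; FGT(1.5) = 0.813611 / 10 = 0.0814.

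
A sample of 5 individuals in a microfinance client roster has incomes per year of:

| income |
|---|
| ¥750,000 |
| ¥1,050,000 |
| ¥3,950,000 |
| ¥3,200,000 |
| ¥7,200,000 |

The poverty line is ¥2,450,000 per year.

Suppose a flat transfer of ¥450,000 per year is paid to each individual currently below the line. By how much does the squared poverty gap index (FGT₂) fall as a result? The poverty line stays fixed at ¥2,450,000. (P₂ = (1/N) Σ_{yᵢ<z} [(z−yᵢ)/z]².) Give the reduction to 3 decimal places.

0.079

Before: below the line — ¥750,000, ¥1,050,000; squared poverty gap index (FGT₂) = 0.16160.
After the ¥450,000 transfer: below the line — ¥1,200,000, ¥1,500,000; squared poverty gap index (FGT₂) = 0.08213.
Reduction = 0.16160 − 0.08213 = 0.079.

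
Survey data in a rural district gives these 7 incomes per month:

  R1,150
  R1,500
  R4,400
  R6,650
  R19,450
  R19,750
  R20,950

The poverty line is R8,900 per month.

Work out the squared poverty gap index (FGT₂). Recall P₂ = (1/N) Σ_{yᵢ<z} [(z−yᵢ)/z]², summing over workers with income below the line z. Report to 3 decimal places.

0.253

Incomes under z: R1,150, R1,500, R4,400, R6,650 (q = 4 of N = 7).
Relative gaps: (8900−1150)/8900 = 0.8708; (8900−1500)/8900 = 0.8315; (8900−4400)/8900 = 0.5056; (8900−6650)/8900 = 0.2528.
Squared: 0.7583; 0.6913; 0.2556; 0.0639.
Sum = 1.769158; P₂ = 1.769158 / 7 = 0.253.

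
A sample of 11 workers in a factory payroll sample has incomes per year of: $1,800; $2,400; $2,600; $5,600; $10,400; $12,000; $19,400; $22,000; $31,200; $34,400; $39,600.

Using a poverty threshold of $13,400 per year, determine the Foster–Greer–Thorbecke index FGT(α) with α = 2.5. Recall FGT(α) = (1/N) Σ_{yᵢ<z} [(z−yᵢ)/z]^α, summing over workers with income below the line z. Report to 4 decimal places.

0.1979

Incomes under z: $1,800, $2,400, $2,600, $5,600, $10,400, $12,000 (q = 6 of N = 11).
Relative gaps: (13400−1800)/13400 = 0.8657; (13400−2400)/13400 = 0.8209; (13400−2600)/13400 = 0.8060; (13400−5600)/13400 = 0.5821; (13400−10400)/13400 = 0.2239; (13400−12000)/13400 = 0.1045.
Raised to α = 2.5: 0.69724; 0.61055; 0.58317; 0.25851; 0.02372; 0.00353.
Sum = 2.176714; FGT(2.5) = 2.176714 / 11 = 0.1979.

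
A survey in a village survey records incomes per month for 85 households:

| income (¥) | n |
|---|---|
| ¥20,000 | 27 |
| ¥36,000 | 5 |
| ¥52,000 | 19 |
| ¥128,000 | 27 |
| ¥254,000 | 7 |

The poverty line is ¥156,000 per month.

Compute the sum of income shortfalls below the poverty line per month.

Below z: 27×¥20,000, 5×¥36,000, 19×¥52,000, 27×¥128,000 (q = 78 of N = 85).
Individual gaps: 27×(156000−20000) = 3672000; 5×(156000−36000) = 600000; 19×(156000−52000) = 1976000; 27×(156000−128000) = 756000.
Aggregate gap = ¥7,004,000.

¥7,004,000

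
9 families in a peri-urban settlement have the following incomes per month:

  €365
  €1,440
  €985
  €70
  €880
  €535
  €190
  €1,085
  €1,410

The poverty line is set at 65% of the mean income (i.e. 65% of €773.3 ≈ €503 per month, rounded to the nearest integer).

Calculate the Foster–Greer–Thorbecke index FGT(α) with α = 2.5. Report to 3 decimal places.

0.115

Incomes under z: €70, €190, €365 (q = 3 of N = 9).
Relative gaps: (503−70)/503 = 0.8608; (503−190)/503 = 0.6223; (503−365)/503 = 0.2744.
Raised to α = 2.5: 0.68754; 0.30545; 0.03943.
Sum = 1.032419; FGT(2.5) = 1.032419 / 9 = 0.115.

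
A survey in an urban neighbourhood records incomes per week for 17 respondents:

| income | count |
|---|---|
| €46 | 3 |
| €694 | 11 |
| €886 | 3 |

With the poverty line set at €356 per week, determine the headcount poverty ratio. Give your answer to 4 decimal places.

0.1765

3 of the 17 respondents have income below €356.
H = 3/17 = 0.1765.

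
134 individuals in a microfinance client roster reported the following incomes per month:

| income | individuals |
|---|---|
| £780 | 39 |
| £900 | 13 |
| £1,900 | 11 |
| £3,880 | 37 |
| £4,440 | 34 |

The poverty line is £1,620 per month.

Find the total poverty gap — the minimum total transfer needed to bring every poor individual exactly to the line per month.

Below z: 39×£780, 13×£900 (q = 52 of N = 134).
Individual gaps: 39×(1620−780) = 32760; 13×(1620−900) = 9360.
Aggregate gap = £42,120.

£42,120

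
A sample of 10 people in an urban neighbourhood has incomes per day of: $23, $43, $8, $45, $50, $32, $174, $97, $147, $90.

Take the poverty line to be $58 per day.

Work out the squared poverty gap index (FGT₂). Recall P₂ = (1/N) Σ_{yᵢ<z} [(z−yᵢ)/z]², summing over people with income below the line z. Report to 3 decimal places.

0.144

Poor units: $8, $23, $32, $43, $45, $50 (q = 6 of N = 10).
Shortfall ratios: (58−8)/58 = 0.8621; (58−23)/58 = 0.6034; (58−32)/58 = 0.4483; (58−43)/58 = 0.2586; (58−45)/58 = 0.2241; (58−50)/58 = 0.1379.
Squared: 0.7432; 0.3641; 0.2010; 0.0669; 0.0502; 0.0190.
Sum = 1.444411; P₂ = 1.444411 / 10 = 0.144.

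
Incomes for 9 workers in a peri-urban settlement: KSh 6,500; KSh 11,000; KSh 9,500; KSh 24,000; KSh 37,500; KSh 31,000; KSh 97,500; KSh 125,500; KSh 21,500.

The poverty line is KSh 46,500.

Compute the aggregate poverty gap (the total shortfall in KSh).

KSh 184,500

Below z: KSh 6,500, KSh 9,500, KSh 11,000, KSh 21,500, KSh 24,000, KSh 31,000, KSh 37,500 (q = 7 of N = 9).
Individual gaps: 46500−6500 = 40000; 46500−9500 = 37000; 46500−11000 = 35500; 46500−21500 = 25000; 46500−24000 = 22500; 46500−31000 = 15500; 46500−37500 = 9000.
Aggregate gap = KSh 184,500.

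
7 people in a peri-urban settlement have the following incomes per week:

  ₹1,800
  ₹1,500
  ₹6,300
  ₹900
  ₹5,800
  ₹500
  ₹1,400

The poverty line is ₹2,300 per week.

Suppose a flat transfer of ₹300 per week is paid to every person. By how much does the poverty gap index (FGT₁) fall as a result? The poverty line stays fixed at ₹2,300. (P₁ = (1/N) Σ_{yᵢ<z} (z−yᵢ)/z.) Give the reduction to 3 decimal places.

Before: below the line — ₹500, ₹900, ₹1,400, ₹1,500, ₹1,800; poverty gap index (FGT₁) = 0.33540.
After the ₹300 transfer: below the line — ₹800, ₹1,200, ₹1,700, ₹1,800, ₹2,100; poverty gap index (FGT₁) = 0.24224.
Reduction = 0.33540 − 0.24224 = 0.093.

0.093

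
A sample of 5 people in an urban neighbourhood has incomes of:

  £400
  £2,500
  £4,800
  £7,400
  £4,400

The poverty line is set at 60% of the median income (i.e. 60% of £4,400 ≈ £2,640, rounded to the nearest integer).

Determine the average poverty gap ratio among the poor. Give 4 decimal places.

0.4508

Poor units: £400, £2,500 (q = 2 of N = 5).
Relative gaps: 0.8485, 0.0530; sum = 0.901515.
I averages over the q = 2 poor units only: 0.901515 / 2 = 0.4508.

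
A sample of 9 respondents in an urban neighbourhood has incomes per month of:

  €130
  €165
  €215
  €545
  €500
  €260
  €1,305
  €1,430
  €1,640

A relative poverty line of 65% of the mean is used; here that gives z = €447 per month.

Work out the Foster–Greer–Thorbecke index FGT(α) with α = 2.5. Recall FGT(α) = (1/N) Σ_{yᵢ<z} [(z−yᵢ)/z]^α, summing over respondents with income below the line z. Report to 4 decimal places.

0.1163

Below the line: €130, €165, €215, €260 (q = 4 of N = 9).
Relative gaps: (447−130)/447 = 0.7092; (447−165)/447 = 0.6309; (447−215)/447 = 0.5190; (447−260)/447 = 0.4183.
Raised to α = 2.5: 0.42353; 0.31612; 0.19407; 0.11320.
Sum = 1.046911; FGT(2.5) = 1.046911 / 9 = 0.1163.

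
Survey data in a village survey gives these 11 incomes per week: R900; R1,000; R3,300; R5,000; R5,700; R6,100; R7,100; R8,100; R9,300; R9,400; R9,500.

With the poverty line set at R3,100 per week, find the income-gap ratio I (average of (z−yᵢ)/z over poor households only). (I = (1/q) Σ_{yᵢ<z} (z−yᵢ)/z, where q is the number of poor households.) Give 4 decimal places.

0.6935

Below the line: R900, R1,000 (q = 2 of N = 11).
Shortfall ratios (z−y)/z: 0.7097, 0.6774; sum = 1.387097.
The income-gap ratio divides by q (the poor only): 1.387097 / 2 = 0.6935.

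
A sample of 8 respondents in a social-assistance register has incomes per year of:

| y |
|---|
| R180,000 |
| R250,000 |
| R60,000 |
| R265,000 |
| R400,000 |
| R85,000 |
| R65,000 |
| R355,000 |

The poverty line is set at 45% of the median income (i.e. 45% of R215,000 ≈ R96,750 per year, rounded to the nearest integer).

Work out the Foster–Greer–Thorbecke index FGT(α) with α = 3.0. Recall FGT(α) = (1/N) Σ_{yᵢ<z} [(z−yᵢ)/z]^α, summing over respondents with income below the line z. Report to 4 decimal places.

0.0115

Poor units: R60,000, R65,000, R85,000 (q = 3 of N = 8).
Relative gaps: (96750−60000)/96750 = 0.3798; (96750−65000)/96750 = 0.3282; (96750−85000)/96750 = 0.1214.
Raised to α = 3.0: 0.05480; 0.03534; 0.00179.
Sum = 0.091937; FGT(3.0) = 0.091937 / 8 = 0.0115.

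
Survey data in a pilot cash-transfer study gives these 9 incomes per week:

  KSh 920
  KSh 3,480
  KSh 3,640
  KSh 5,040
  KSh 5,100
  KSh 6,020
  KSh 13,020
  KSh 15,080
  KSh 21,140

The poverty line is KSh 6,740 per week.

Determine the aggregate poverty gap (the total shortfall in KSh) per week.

KSh 16,240

Below the line: KSh 920, KSh 3,480, KSh 3,640, KSh 5,040, KSh 5,100, KSh 6,020 (q = 6 of N = 9).
Individual gaps: 6740−920 = 5820; 6740−3480 = 3260; 6740−3640 = 3100; 6740−5040 = 1700; 6740−5100 = 1640; 6740−6020 = 720.
Aggregate gap = KSh 16,240.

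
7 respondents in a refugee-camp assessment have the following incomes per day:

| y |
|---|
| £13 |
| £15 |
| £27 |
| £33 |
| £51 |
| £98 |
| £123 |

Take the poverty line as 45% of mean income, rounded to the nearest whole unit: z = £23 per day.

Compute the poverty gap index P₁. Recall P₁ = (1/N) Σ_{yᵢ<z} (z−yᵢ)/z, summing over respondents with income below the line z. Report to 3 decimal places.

0.112

Below z: £13, £15 (q = 2 of N = 7).
Shortfall ratios: (23−13)/23 = 0.4348; (23−15)/23 = 0.3478.
Σ = 0.782609. Dividing by the full population N = 7 gives P₁ = 0.112.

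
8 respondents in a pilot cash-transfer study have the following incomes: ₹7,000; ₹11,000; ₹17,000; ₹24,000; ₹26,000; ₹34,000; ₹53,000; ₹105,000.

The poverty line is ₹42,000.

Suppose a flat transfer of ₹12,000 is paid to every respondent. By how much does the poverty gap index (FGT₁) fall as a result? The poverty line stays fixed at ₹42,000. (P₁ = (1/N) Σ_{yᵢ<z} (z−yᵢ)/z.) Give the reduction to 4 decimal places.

Before: below the line — ₹7,000, ₹11,000, ₹17,000, ₹24,000, ₹26,000, ₹34,000; poverty gap index (FGT₁) = 0.395833.
After the ₹12,000 transfer: below the line — ₹19,000, ₹23,000, ₹29,000, ₹36,000, ₹38,000; poverty gap index (FGT₁) = 0.193452.
Reduction = 0.395833 − 0.193452 = 0.2024.

0.2024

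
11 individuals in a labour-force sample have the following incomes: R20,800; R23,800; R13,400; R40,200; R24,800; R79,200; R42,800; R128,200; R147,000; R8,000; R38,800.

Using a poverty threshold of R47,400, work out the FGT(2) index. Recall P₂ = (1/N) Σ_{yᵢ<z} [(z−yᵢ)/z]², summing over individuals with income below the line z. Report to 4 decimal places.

0.1874

Incomes under z: R8,000, R13,400, R20,800, R23,800, R24,800, R38,800, R40,200, R42,800 (q = 8 of N = 11).
Shortfall ratios: (47400−8000)/47400 = 0.8312; (47400−13400)/47400 = 0.7173; (47400−20800)/47400 = 0.5612; (47400−23800)/47400 = 0.4979; (47400−24800)/47400 = 0.4768; (47400−38800)/47400 = 0.1814; (47400−40200)/47400 = 0.1519; (47400−42800)/47400 = 0.0970.
Squared: 0.6909; 0.5145; 0.3149; 0.2479; 0.2273; 0.0329; 0.0231; 0.0094.
Sum = 2.061012; P₂ = 2.061012 / 11 = 0.1874.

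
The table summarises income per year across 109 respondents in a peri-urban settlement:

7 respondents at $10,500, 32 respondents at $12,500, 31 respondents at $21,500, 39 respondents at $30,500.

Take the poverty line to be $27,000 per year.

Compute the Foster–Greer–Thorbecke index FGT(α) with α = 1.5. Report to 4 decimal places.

0.1724

Poor units: 7×$10,500, 32×$12,500, 31×$21,500 (q = 70 of N = 109).
Shortfall ratios: (27000−10500)/27000 = 0.6111 (×7); (27000−12500)/27000 = 0.5370 (×32); (27000−21500)/27000 = 0.2037 (×31).
Raised to α = 1.5: 0.47773 (×7); 0.39356 (×32); 0.09194 (×31).
Sum = 18.787979; FGT(1.5) = 18.787979 / 109 = 0.1724.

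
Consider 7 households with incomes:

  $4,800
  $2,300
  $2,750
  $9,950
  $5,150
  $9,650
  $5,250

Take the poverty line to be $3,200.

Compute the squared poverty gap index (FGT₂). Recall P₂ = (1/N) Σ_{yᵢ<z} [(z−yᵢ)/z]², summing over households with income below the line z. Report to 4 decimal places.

Below the line: $2,300, $2,750 (q = 2 of N = 7).
Normalized shortfalls: (3200−2300)/3200 = 0.2812; (3200−2750)/3200 = 0.1406.
Squared: 0.0791; 0.0198.
Sum = 0.098877; P₂ = 0.098877 / 7 = 0.0141.

0.0141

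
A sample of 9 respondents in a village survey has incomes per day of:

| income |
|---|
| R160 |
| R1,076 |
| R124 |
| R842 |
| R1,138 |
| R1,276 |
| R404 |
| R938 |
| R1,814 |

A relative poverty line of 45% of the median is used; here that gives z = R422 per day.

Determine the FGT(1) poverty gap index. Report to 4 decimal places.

Poor units: R124, R160, R404 (q = 3 of N = 9).
Normalized shortfalls: (422−124)/422 = 0.7062; (422−160)/422 = 0.6209; (422−404)/422 = 0.0427.
Sum of shortfalls = 1.369668; P₁ averages over all N: 1.369668 / 9 = 0.1522.

0.1522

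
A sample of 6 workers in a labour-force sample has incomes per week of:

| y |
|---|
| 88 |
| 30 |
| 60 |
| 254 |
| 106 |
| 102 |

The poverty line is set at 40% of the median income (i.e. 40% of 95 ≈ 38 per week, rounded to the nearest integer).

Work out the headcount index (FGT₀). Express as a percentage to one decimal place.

1 of the 6 workers have income below 38.
H = 1/6 = 16.7%.

16.7%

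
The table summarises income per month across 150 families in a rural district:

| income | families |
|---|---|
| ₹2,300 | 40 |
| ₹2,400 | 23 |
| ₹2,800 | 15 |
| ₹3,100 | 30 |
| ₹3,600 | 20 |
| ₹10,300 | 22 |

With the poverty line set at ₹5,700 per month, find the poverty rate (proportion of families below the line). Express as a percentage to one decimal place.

85.3%

128 of the 150 families have income below ₹5,700.
H = 128/150 = 85.3%.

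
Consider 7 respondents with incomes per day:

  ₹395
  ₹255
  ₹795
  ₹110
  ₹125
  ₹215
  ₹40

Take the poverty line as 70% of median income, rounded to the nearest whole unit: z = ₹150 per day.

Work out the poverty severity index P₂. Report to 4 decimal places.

Below the line: ₹40, ₹110, ₹125 (q = 3 of N = 7).
Shortfall ratios: (150−40)/150 = 0.7333; (150−110)/150 = 0.2667; (150−125)/150 = 0.1667.
Squared: 0.5378; 0.0711; 0.0278.
Sum = 0.636667; P₂ = 0.636667 / 7 = 0.0910.

0.0910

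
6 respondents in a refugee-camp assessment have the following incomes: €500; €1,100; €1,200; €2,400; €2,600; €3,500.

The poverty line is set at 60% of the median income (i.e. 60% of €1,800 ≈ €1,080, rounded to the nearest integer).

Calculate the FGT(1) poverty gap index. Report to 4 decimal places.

Below z: €500 (q = 1 of N = 6).
Relative gaps: (1080−500)/1080 = 0.5370.
Σ = 0.537037. Dividing by the full population N = 6 gives P₁ = 0.0895.

0.0895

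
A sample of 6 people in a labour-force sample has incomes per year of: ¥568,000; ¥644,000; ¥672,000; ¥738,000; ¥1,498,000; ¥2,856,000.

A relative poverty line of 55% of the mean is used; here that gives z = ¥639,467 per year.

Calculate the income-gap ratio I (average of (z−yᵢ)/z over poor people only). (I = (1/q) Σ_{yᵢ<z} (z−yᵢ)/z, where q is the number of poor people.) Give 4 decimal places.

0.1118

Below the line: ¥568,000 (q = 1 of N = 6).
Relative gaps: 0.1118; sum = 0.111760.
I averages over the q = 1 poor units only: 0.111760 / 1 = 0.1118.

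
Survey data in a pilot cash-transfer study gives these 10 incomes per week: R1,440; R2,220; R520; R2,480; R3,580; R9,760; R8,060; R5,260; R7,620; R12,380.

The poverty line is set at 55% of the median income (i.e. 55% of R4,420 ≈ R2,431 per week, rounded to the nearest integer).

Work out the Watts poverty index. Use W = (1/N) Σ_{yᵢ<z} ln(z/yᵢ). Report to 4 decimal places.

Below z: R520, R1,440, R2,220 (q = 3 of N = 10).
ln(z/y) terms: ln(2431/520) = 1.5422; ln(2431/1440) = 0.5237; ln(2431/2220) = 0.0908.
W = 2.156684 / 10 = 0.2157.

0.2157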